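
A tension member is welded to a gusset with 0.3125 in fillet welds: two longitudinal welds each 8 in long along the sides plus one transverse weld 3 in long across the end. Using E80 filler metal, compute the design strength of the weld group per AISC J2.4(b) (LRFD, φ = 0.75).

φR_n ≈ 151 kips

E80XX → F_EXX = 80 ksi.
t_e = 0.707 × 0.3125 = 0.2209 in.
R_nwl = 0.6 × 80 × 0.2209 × 16 = 169.7 kips (longitudinal, 2 welds).
R_nwt = 0.6 × 80 × 0.2209 × 3 = 31.81 kips (transverse, base value).
(i) R_nwl + R_nwt = 201.5 kips; (ii) 0.85 R_nwl + 1.5 R_nwt = 192 kips.
R_n = max = 201.5 kips [governs: (i)]; φR_n = 151.1 kips.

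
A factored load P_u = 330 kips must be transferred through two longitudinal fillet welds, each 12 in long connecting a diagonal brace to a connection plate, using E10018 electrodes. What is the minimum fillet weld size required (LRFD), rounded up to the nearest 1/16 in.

E100XX → F_EXX = 100 ksi.
Total weld length L = 24 in.
Required throat t_e = P_u / (φ × 0.6 F_EXX × L) = 330 / (0.75 × 0.6 × 100 × 24) = 0.3056 in.
Required leg w = t_e / 0.707 = 0.4322 in → use 7/16 in.

w = 7/16 in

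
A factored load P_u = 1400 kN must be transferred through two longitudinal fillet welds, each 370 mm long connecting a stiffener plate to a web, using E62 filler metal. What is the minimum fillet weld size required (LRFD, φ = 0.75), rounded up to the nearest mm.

E62XX → F_EXX = 620 MPa.
Total weld length L = 740 mm.
Required throat t_e = P_u / (φ × 0.6 F_EXX × L) = 1400 / (0.75 × 0.6 × 620 × 740 × 10⁻³) = 6.781 mm.
Required leg w = t_e / 0.707 = 9.591 mm → use 10 mm.

w = 10 mm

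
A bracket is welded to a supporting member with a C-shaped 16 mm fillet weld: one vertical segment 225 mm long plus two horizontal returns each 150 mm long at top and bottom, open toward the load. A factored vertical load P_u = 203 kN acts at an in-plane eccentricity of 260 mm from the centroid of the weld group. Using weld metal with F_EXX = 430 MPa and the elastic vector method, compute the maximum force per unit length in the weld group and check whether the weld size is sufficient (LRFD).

Total weld length L_w = 525 mm. Treat welds as unit-width lines.
Centroid: x̄ = 2×150×75 / 525 = 42.86 mm from the vertical weld.
Polar moment about centroid: J = I_x + I_y = [225³/12 + 2×150×112.5²] + [225×42.86² + 2(150³/12 + 150×32.14²)] = 6032000 mm³.
Direct shear f_v = P/L_w = 203×10³ / 525 = 386.7 N/mm (vertical).
Torsion M = P·e = 203×10³ × 260 = 52780000 N·mm.
Critical point at (x, y) = (107.1, 112.5) from centroid. f_tx = M·y/J = 984.4 N/mm; f_ty = M·x/J = 937.5 N/mm.
Resultant f_max = √[f_tx² + (f_v + f_ty)²] = √[984.4² + (386.7 + 937.5)²] = 1650 N/mm.
Capacity per unit length: φr_n = 0.75 × 0.6 × 430 × (0.707 × 16) = 2189 N/mm.
1650 ≤ 2189 → adequate.

f_max ≈ 1650 N/mm; adequate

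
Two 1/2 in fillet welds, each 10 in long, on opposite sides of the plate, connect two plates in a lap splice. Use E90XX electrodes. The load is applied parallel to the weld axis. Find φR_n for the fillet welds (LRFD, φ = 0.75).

φR_n ≈ 286 kip

E90XX → F_EXX = 90 ksi.
Effective throat t_e = 0.707 × 0.5 = 0.3535 in.
Total length L = 20 in; A_we = 0.3535 × 20 = 7.07 in².
F_nw = 0.6 F_EXX = 0.6 × 90 = 54 ksi.
φR_n = 0.75 × 54 × 7.07 = 286.3 kip.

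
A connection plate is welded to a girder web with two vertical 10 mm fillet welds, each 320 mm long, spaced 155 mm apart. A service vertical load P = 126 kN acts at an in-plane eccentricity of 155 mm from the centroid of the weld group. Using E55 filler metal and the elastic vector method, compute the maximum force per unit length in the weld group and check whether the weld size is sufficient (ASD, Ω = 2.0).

f_max ≈ 492 N/mm; adequate

E55XX → F_EXX = 550 MPa.
Total weld length L_w = 640 mm. Treat welds as unit-width lines.
Polar moment about centroid: J = 2[d³/12 + d(b/2)²] = 2[320³/12 + 320×77.5²] = 9305000 mm³.
Direct shear f_v = P/L_w = 126×10³ / 640 = 196.9 N/mm (vertical).
Torsion M = P·e = 126×10³ × 155 = 19530000 N·mm.
Critical point at (x, y) = (77.5, 160) from centroid. f_tx = M·y/J = 335.8 N/mm; f_ty = M·x/J = 162.7 N/mm.
Resultant f_max = √[f_tx² + (f_v + f_ty)²] = √[335.8² + (196.9 + 162.7)²] = 492 N/mm.
Capacity per unit length: r_n/Ω = (1/2.0) × 0.6 × 550 × (0.707 × 10) = 1167 N/mm.
492 ≤ 1167 → adequate.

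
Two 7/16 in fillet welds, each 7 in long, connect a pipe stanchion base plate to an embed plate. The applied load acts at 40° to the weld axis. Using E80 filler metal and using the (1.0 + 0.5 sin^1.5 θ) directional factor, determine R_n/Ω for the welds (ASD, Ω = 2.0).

R_n/Ω ≈ 131 kip

E80XX → F_EXX = 80 ksi.
t_e = 0.707 × 0.4375 = 0.3093 in; A_we = 0.3093 × 14 = 4.33 in².
Directional factor: 1.0 + 0.5 sin^1.5(40°) = 1.258.
F_nw = 0.6 × 80 × 1.258 = 60.37 ksi.
R_n/Ω = (60.37 × 4.33) / 2.0 = 130.7 kip.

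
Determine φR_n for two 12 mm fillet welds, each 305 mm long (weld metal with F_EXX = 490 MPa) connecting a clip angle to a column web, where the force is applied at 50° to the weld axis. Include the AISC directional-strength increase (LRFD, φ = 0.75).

t_e = 0.707 × 12 = 8.484 mm; A_we = 8.484 × 610 = 5175 mm².
Directional factor: 1.0 + 0.5 sin^1.5(50°) = 1.335.
F_nw = 0.6 × 490 × 1.335 = 392.6 MPa.
φR_n = 0.75 × 392.6 × 5175 × 10⁻³ = 1524 kN.

φR_n ≈ 1520 kN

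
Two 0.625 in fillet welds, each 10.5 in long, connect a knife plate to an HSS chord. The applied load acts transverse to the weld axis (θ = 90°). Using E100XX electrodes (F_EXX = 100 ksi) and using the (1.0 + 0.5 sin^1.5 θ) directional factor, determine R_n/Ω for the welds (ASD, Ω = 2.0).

R_n/Ω ≈ 418 kips

t_e = 0.707 × 0.625 = 0.4419 in; A_we = 0.4419 × 21 = 9.279 in².
Directional factor: 1.0 + 0.5 sin^1.5(90°) = 1.5.
F_nw = 0.6 × 100 × 1.5 = 90 ksi.
R_n/Ω = (90 × 9.279) / 2.0 = 417.6 kips.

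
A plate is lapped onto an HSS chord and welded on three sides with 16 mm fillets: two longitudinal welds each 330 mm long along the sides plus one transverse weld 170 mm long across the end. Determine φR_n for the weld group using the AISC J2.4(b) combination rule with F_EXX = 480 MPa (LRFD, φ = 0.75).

φR_n ≈ 2030 kN

t_e = 0.707 × 16 = 11.31 mm.
R_nwl = 0.6 × 480 × 11.31 × 660 × 10⁻³ = 2150 kN (longitudinal, 2 welds).
R_nwt = 0.6 × 480 × 11.31 × 170 × 10⁻³ = 553.8 kN (transverse, base value).
(i) R_nwl + R_nwt = 2704 kN; (ii) 0.85 R_nwl + 1.5 R_nwt = 2658 kN.
R_n = max = 2704 kN [governs: (i)]; φR_n = 2028 kN.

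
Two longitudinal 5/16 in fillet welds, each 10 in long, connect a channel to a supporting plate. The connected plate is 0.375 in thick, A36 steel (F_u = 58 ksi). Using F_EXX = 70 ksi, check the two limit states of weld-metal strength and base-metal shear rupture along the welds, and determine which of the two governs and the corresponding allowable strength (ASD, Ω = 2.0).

t_e = 0.707 × 0.3125 = 0.2209 in; L = 20 in.
Weld metal: R_n/Ω = (1/2.0) × 0.6 × 70 × 0.2209 × 20 = 92.79 kip.
Base metal (shear rupture): R_n/Ω = (1/2.0) × 0.6 × 58 × 0.375 × 20 = 130.5 kip.
Governing: weld metal.

R_n/Ω ≈ 92.8 kip (weld metal governs)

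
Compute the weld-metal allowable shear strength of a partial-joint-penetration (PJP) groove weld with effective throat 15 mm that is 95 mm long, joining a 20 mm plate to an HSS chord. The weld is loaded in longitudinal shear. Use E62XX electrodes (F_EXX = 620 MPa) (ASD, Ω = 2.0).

Effective throat (given) t_e = 15 mm.
A_we = 15 × 95 = 1425 mm².
F_nw = 0.6 F_EXX = 372 MPa.
R_n/Ω = (372 × 1425) / 2.0 × 10⁻³ = 265.1 kN.

R_n/Ω ≈ 265 kN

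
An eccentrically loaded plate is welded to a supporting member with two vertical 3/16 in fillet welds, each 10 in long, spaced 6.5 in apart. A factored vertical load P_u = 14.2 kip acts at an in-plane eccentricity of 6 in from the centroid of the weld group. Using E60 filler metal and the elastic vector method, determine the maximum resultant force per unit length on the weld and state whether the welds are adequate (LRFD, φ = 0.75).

f_max ≈ 1.83 kip/in; adequate

E60XX → F_EXX = 60 ksi.
Total weld length L_w = 20 in. Treat welds as unit-width lines.
Polar moment about centroid: J = 2[d³/12 + d(b/2)²] = 2[10³/12 + 10×3.25²] = 377.9 in³.
Direct shear f_v = P/L_w = 14.2 / 20 = 0.71 kip/in (vertical).
Torsion M = P·e = 14.2 × 6 = 85.2 kip·in.
Critical point at (x, y) = (3.25, 5) from centroid. f_tx = M·y/J = 1.127 kip/in; f_ty = M·x/J = 0.7327 kip/in.
Resultant f_max = √[f_tx² + (f_v + f_ty)²] = √[1.127² + (0.71 + 0.7327)²] = 1.831 kip/in.
Capacity per unit length: φr_n = 0.75 × 0.6 × 60 × (0.707 × 0.1875) = 3.579 kip/in.
1.831 ≤ 3.579 → adequate.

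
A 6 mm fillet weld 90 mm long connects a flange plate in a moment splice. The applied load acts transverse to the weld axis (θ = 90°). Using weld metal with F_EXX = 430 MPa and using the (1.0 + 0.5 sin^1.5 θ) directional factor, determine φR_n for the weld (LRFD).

t_e = 0.707 × 6 = 4.242 mm; A_we = 4.242 × 90 = 381.8 mm².
Directional factor: 1.0 + 0.5 sin^1.5(90°) = 1.5.
F_nw = 0.6 × 430 × 1.5 = 387 MPa.
φR_n = 0.75 × 387 × 381.8 × 10⁻³ = 110.8 kN.

φR_n ≈ 111 kN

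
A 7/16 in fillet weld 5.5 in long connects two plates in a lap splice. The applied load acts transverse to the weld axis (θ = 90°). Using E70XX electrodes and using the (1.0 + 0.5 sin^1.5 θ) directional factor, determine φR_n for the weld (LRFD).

E70XX → F_EXX = 70 ksi.
t_e = 0.707 × 0.4375 = 0.3093 in; A_we = 0.3093 × 5.5 = 1.701 in².
Directional factor: 1.0 + 0.5 sin^1.5(90°) = 1.5.
F_nw = 0.6 × 70 × 1.5 = 63 ksi.
φR_n = 0.75 × 63 × 1.701 = 80.38 kips.

φR_n ≈ 80.4 kips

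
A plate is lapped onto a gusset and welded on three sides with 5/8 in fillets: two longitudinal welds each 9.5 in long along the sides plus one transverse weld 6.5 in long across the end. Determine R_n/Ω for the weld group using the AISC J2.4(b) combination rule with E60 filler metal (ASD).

R_n/Ω ≈ 206 kip

E60XX → F_EXX = 60 ksi.
t_e = 0.707 × 0.625 = 0.4419 in.
R_nwl = 0.6 × 60 × 0.4419 × 19 = 302.2 kip (longitudinal, 2 welds).
R_nwt = 0.6 × 60 × 0.4419 × 6.5 = 103.4 kip (transverse, base value).
(i) R_nwl + R_nwt = 405.6 kip; (ii) 0.85 R_nwl + 1.5 R_nwt = 412 kip.
R_n = max = 412 kip [governs: (ii)]; R_n/Ω = 206 kip.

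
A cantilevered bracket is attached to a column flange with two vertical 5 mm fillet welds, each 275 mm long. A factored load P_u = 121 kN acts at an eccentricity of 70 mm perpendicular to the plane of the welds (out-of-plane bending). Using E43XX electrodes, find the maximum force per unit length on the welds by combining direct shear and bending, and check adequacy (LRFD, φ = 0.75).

E43XX → F_EXX = 430 MPa.
L_w = 2 × 275 = 550 mm; section modulus (unit throat) S = 2 × L²/6 = 25210 mm².
Direct shear f_v = P/L_w = 121×10³/550 = 220 N/mm.
Moment M = P × e = 121×10³ × 70 = 8470000 N·mm; bending f_b = M/S = 336 N/mm.
f_max = √(f_v² + f_b²) = √(220² + 336²) = 401.6 N/mm.
φr_n = 0.75 × 0.6 × 430 × (0.707 × 5) = 684 N/mm → adequate.

f_max ≈ 402 N/mm; adequate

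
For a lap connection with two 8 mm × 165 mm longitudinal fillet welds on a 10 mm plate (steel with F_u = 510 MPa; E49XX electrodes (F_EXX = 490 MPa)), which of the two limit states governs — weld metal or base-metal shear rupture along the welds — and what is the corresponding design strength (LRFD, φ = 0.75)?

t_e = 0.707 × 8 = 5.656 mm; L = 330 mm.
Weld metal: φR_n = 0.75 × 0.6 × 490 × 5.656 × 330 × 10⁻³ = 411.6 kN.
Base metal (shear rupture): φR_n = 0.75 × 0.6 × 510 × 10 × 330 × 10⁻³ = 757.4 kN.
Governing: weld metal.

φR_n ≈ 412 kN (weld metal governs)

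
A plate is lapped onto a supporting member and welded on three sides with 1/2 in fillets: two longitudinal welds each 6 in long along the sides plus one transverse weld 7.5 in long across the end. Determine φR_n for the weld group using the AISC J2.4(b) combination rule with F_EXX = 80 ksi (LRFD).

φR_n ≈ 273 kips

t_e = 0.707 × 0.5 = 0.3535 in.
R_nwl = 0.6 × 80 × 0.3535 × 12 = 203.6 kips (longitudinal, 2 welds).
R_nwt = 0.6 × 80 × 0.3535 × 7.5 = 127.3 kips (transverse, base value).
(i) R_nwl + R_nwt = 330.9 kips; (ii) 0.85 R_nwl + 1.5 R_nwt = 364 kips.
R_n = max = 364 kips [governs: (ii)]; φR_n = 273 kips.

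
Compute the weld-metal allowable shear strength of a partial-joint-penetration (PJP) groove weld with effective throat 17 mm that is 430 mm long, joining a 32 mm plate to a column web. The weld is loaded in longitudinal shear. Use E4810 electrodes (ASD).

E48XX → F_EXX = 480 MPa.
Effective throat (given) t_e = 17 mm.
A_we = 17 × 430 = 7310 mm².
F_nw = 0.6 F_EXX = 288 MPa.
R_n/Ω = (288 × 7310) / 2.0 × 10⁻³ = 1053 kN.

R_n/Ω ≈ 1050 kN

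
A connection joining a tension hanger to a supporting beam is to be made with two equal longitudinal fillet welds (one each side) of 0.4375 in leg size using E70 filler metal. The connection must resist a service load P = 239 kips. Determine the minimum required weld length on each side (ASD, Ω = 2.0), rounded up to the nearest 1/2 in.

E70XX → F_EXX = 70 ksi.
Throat t_e = 0.707 × 0.4375 = 0.3093 in.
r_n/Ω = (0.6 × 70 × 0.3093) / 2.0 = 6.496 kip/in.
L_req = P / (r_n/Ω) = 239 / 6.496 = 36.79 in total.
Per side: 36.79 / 2 = 18.4 in.
Round up → use L = 18.5 in on each side.

L = 18.5 in on each side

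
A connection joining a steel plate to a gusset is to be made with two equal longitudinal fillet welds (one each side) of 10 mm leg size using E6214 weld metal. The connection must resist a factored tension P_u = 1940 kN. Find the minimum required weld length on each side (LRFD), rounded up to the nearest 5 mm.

E62XX → F_EXX = 620 MPa.
Throat t_e = 0.707 × 10 = 7.07 mm.
φr_n = 0.75 × 0.6 × 620 × 7.07 × 10⁻³ = 1.973 kN/mm.
L_req = P_u / φr_n = 1940 / 1.973 = 983.5 mm total.
Per side: 983.5 / 2 = 491.8 mm.
Round up → use L = 495 mm on each side.

L = 495 mm on each side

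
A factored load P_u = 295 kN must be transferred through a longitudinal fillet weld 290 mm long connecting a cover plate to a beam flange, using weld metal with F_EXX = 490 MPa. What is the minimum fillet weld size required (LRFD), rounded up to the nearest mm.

Total weld length L = 290 mm.
Required throat t_e = P_u / (φ × 0.6 F_EXX × L) = 295 / (0.75 × 0.6 × 490 × 290 × 10⁻³) = 4.613 mm.
Required leg w = t_e / 0.707 = 6.525 mm → use 7 mm.

w = 7 mm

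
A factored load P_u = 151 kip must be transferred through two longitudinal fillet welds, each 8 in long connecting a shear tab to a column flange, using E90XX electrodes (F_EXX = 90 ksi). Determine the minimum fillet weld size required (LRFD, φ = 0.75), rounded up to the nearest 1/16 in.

w = 3/8 in

Total weld length L = 16 in.
Required throat t_e = P_u / (φ × 0.6 F_EXX × L) = 151 / (0.75 × 0.6 × 90 × 16) = 0.233 in.
Required leg w = t_e / 0.707 = 0.3296 in → use 3/8 in.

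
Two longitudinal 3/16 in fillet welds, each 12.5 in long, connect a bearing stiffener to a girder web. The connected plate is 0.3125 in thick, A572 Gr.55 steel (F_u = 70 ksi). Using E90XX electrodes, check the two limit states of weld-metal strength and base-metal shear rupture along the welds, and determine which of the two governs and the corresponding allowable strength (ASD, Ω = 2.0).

R_n/Ω ≈ 89.5 kip (weld metal governs)

E90XX → F_EXX = 90 ksi.
t_e = 0.707 × 0.1875 = 0.1326 in; L = 25 in.
Weld metal: R_n/Ω = (1/2.0) × 0.6 × 90 × 0.1326 × 25 = 89.48 kip.
Base metal (shear rupture): R_n/Ω = (1/2.0) × 0.6 × 70 × 0.3125 × 25 = 164.1 kip.
Governing: weld metal.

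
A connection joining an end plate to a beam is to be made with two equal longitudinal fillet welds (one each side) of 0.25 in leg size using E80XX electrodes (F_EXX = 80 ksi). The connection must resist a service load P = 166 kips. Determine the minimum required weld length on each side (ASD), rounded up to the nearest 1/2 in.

L = 20 in on each side

Throat t_e = 0.707 × 0.25 = 0.1767 in.
r_n/Ω = (0.6 × 80 × 0.1767) / 2.0 = 4.242 kip/in.
L_req = P / (r_n/Ω) = 166 / 4.242 = 39.13 in total.
Per side: 39.13 / 2 = 19.57 in.
Round up → use L = 20 in on each side.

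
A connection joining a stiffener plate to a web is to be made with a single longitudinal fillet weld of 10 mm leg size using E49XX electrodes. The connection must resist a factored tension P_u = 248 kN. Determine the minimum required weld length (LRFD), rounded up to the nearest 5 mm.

L = 160 mm

E49XX → F_EXX = 490 MPa.
Throat t_e = 0.707 × 10 = 7.07 mm.
φr_n = 0.75 × 0.6 × 490 × 7.07 × 10⁻³ = 1.559 kN/mm.
L_req = P_u / φr_n = 248 / 1.559 = 159.1 mm total.
Round up → use L = 160 mm.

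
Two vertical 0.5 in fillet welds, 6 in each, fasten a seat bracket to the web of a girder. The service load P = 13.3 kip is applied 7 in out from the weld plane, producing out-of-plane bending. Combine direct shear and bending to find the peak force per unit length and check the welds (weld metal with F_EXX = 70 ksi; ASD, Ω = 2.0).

f_max ≈ 7.84 kip/in; NOT adequate

L_w = 2 × 6 = 12 in; section modulus (unit throat) S = 2 × L²/6 = 12 in².
Direct shear f_v = P/L_w = 13.3/12 = 1.108 kip/in.
Moment M = P × e = 13.3 × 7 = 93.1 kip·in; bending f_b = M/S = 7.758 kip/in.
f_max = √(f_v² + f_b²) = √(1.108² + 7.758²) = 7.837 kip/in.
r_n/Ω = (1/2.0) × 0.6 × 70 × (0.707 × 0.5) = 7.423 kip/in → NOT adequate.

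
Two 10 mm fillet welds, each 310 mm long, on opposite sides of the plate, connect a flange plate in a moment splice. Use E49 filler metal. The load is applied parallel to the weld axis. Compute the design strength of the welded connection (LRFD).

φR_n ≈ 967 kN

E49XX → F_EXX = 490 MPa.
Effective throat t_e = 0.707 × 10 = 7.07 mm.
Total length L = 620 mm; A_we = 7.07 × 620 = 4383 mm².
F_nw = 0.6 F_EXX = 0.6 × 490 = 294 MPa.
φR_n = 0.75 × 294 × 4383 × 10⁻³ = 966.5 kN.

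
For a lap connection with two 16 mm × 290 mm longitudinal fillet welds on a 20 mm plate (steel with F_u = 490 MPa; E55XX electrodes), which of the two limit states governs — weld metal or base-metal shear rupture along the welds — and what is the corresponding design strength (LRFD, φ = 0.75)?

E55XX → F_EXX = 550 MPa.
t_e = 0.707 × 16 = 11.31 mm; L = 580 mm.
Weld metal: φR_n = 0.75 × 0.6 × 550 × 11.31 × 580 × 10⁻³ = 1624 kN.
Base metal (shear rupture): φR_n = 0.75 × 0.6 × 490 × 20 × 580 × 10⁻³ = 2558 kN.
Governing: weld metal.

φR_n ≈ 1620 kN (weld metal governs)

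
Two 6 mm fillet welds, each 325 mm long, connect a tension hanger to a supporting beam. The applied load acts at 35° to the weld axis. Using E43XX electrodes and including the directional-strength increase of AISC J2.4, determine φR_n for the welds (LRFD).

E43XX → F_EXX = 430 MPa.
t_e = 0.707 × 6 = 4.242 mm; A_we = 4.242 × 650 = 2757 mm².
Directional factor: 1.0 + 0.5 sin^1.5(35°) = 1.217.
F_nw = 0.6 × 430 × 1.217 = 314 MPa.
φR_n = 0.75 × 314 × 2757 × 10⁻³ = 649.4 kN.

φR_n ≈ 649 kN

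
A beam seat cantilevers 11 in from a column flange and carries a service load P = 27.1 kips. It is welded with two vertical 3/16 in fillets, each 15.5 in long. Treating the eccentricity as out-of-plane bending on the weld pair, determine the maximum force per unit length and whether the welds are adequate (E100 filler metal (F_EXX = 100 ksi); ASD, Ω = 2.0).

f_max ≈ 3.82 kip/in; adequate

L_w = 2 × 15.5 = 31 in; section modulus (unit throat) S = 2 × L²/6 = 80.08 in².
Direct shear f_v = P/L_w = 27.1/31 = 0.8742 kip/in.
Moment M = P × e = 27.1 × 11 = 298.1 kip·in; bending f_b = M/S = 3.722 kip/in.
f_max = √(f_v² + f_b²) = √(0.8742² + 3.722²) = 3.824 kip/in.
r_n/Ω = (1/2.0) × 0.6 × 100 × (0.707 × 0.1875) = 3.977 kip/in → adequate.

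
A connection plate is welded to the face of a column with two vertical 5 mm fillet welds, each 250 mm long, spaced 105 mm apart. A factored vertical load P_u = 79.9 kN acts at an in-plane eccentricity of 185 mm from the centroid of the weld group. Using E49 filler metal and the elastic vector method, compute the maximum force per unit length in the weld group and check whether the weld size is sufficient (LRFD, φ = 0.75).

f_max ≈ 584 N/mm; adequate

E49XX → F_EXX = 490 MPa.
Total weld length L_w = 500 mm. Treat welds as unit-width lines.
Polar moment about centroid: J = 2[d³/12 + d(b/2)²] = 2[250³/12 + 250×52.5²] = 3982000 mm³.
Direct shear f_v = P/L_w = 79.9×10³ / 500 = 159.8 N/mm (vertical).
Torsion M = P·e = 79.9×10³ × 185 = 14782000 N·mm.
Critical point at (x, y) = (52.5, 125) from centroid. f_tx = M·y/J = 464 N/mm; f_ty = M·x/J = 194.9 N/mm.
Resultant f_max = √[f_tx² + (f_v + f_ty)²] = √[464² + (159.8 + 194.9)²] = 584 N/mm.
Capacity per unit length: φr_n = 0.75 × 0.6 × 490 × (0.707 × 5) = 779.5 N/mm.
584 ≤ 779.5 → adequate.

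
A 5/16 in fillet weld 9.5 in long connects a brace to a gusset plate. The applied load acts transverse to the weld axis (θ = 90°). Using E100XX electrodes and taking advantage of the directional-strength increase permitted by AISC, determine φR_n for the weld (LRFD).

φR_n ≈ 142 kip

E100XX → F_EXX = 100 ksi.
t_e = 0.707 × 0.3125 = 0.2209 in; A_we = 0.2209 × 9.5 = 2.099 in².
Directional factor: 1.0 + 0.5 sin^1.5(90°) = 1.5.
F_nw = 0.6 × 100 × 1.5 = 90 ksi.
φR_n = 0.75 × 90 × 2.099 = 141.7 kip.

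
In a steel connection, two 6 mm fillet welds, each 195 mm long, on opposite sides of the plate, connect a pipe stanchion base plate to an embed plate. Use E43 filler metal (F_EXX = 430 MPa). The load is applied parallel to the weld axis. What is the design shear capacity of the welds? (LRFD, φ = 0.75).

Effective throat t_e = 0.707 × 6 = 4.242 mm.
Total length L = 390 mm; A_we = 4.242 × 390 = 1654 mm².
F_nw = 0.6 F_EXX = 0.6 × 430 = 258 MPa.
φR_n = 0.75 × 258 × 1654 × 10⁻³ = 320.1 kN.

φR_n ≈ 320 kN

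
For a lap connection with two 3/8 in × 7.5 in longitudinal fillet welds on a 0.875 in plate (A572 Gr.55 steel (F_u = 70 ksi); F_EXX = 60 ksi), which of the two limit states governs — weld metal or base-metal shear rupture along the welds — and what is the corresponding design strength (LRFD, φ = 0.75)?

φR_n ≈ 107 kip (weld metal governs)

t_e = 0.707 × 0.375 = 0.2651 in; L = 15 in.
Weld metal: φR_n = 0.75 × 0.6 × 60 × 0.2651 × 15 = 107.4 kip.
Base metal (shear rupture): φR_n = 0.75 × 0.6 × 70 × 0.875 × 15 = 413.4 kip.
Governing: weld metal.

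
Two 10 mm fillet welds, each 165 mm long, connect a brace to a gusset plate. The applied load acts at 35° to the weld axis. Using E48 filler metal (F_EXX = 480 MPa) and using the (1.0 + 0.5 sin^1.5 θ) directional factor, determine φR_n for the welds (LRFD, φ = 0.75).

φR_n ≈ 613 kN

t_e = 0.707 × 10 = 7.07 mm; A_we = 7.07 × 330 = 2333 mm².
Directional factor: 1.0 + 0.5 sin^1.5(35°) = 1.217.
F_nw = 0.6 × 480 × 1.217 = 350.6 MPa.
φR_n = 0.75 × 350.6 × 2333 × 10⁻³ = 613.4 kN.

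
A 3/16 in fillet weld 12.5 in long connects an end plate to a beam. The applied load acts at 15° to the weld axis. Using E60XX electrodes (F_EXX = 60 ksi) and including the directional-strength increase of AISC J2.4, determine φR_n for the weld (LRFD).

φR_n ≈ 47.7 kips

t_e = 0.707 × 0.1875 = 0.1326 in; A_we = 0.1326 × 12.5 = 1.657 in².
Directional factor: 1.0 + 0.5 sin^1.5(15°) = 1.066.
F_nw = 0.6 × 60 × 1.066 = 38.37 ksi.
φR_n = 0.75 × 38.37 × 1.657 = 47.69 kips.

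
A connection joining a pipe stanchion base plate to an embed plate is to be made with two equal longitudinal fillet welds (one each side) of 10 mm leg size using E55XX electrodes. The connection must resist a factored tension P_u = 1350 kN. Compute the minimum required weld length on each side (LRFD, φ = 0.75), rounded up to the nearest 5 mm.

L = 390 mm on each side

E55XX → F_EXX = 550 MPa.
Throat t_e = 0.707 × 10 = 7.07 mm.
φr_n = 0.75 × 0.6 × 550 × 7.07 × 10⁻³ = 1.75 kN/mm.
L_req = P_u / φr_n = 1350 / 1.75 = 771.5 mm total.
Per side: 771.5 / 2 = 385.8 mm.
Round up → use L = 390 mm on each side.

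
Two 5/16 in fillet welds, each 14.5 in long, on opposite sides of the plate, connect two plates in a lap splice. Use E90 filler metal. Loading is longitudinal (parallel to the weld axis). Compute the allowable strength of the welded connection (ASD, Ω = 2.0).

E90XX → F_EXX = 90 ksi.
Effective throat t_e = 0.707 × 0.3125 = 0.2209 in.
Total length L = 29 in; A_we = 0.2209 × 29 = 6.407 in².
F_nw = 0.6 F_EXX = 0.6 × 90 = 54 ksi.
R_n = 54 × 6.407 = 346 kip; R_n/Ω = 346/2.0 = 173 kip.

R_n/Ω ≈ 173 kip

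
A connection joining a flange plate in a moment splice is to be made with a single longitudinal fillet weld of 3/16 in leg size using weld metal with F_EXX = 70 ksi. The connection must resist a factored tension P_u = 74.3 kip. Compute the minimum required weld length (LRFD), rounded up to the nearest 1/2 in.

Throat t_e = 0.707 × 0.1875 = 0.1326 in.
φr_n = 0.75 × 0.6 × 70 × 0.1326 = 4.176 kip/in.
L_req = P_u / φr_n = 74.3 / 4.176 = 17.79 in total.
Round up → use L = 18 in.

L = 18 in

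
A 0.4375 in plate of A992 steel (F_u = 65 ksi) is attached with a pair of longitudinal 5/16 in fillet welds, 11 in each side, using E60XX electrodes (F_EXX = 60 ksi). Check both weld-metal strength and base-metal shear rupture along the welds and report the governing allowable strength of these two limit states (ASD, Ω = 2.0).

t_e = 0.707 × 0.3125 = 0.2209 in; L = 22 in.
Weld metal: R_n/Ω = (1/2.0) × 0.6 × 60 × 0.2209 × 22 = 87.49 kip.
Base metal (shear rupture): R_n/Ω = (1/2.0) × 0.6 × 65 × 0.4375 × 22 = 187.7 kip.
Governing: weld metal.

R_n/Ω ≈ 87.5 kip (weld metal governs)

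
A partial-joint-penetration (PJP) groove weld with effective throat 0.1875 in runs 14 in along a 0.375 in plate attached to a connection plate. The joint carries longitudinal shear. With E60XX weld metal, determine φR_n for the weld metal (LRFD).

E60XX → F_EXX = 60 ksi.
Effective throat (given) t_e = 0.1875 in.
A_we = 0.1875 × 14 = 2.625 in².
F_nw = 0.6 F_EXX = 36 ksi.
φR_n = 0.75 × 36 × 2.625 = 70.88 kips.

φR_n ≈ 70.9 kips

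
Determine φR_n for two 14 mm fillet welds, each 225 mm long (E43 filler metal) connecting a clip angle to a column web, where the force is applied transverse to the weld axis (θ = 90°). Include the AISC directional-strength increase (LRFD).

E43XX → F_EXX = 430 MPa.
t_e = 0.707 × 14 = 9.898 mm; A_we = 9.898 × 450 = 4454 mm².
Directional factor: 1.0 + 0.5 sin^1.5(90°) = 1.5.
F_nw = 0.6 × 430 × 1.5 = 387 MPa.
φR_n = 0.75 × 387 × 4454 × 10⁻³ = 1293 kN.

φR_n ≈ 1290 kN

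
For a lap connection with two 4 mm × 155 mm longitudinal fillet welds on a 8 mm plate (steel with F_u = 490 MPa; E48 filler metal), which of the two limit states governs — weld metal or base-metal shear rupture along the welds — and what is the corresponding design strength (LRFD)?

E48XX → F_EXX = 480 MPa.
t_e = 0.707 × 4 = 2.828 mm; L = 310 mm.
Weld metal: φR_n = 0.75 × 0.6 × 480 × 2.828 × 310 × 10⁻³ = 189.4 kN.
Base metal (shear rupture): φR_n = 0.75 × 0.6 × 490 × 8 × 310 × 10⁻³ = 546.8 kN.
Governing: weld metal.

φR_n ≈ 189 kN (weld metal governs)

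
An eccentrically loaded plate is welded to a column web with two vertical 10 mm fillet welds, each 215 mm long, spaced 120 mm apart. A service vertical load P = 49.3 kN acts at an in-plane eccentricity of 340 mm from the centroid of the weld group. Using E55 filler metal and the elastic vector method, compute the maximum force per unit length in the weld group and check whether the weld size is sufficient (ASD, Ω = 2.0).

E55XX → F_EXX = 550 MPa.
Total weld length L_w = 430 mm. Treat welds as unit-width lines.
Polar moment about centroid: J = 2[d³/12 + d(b/2)²] = 2[215³/12 + 215×60²] = 3204000 mm³.
Direct shear f_v = P/L_w = 49.3×10³ / 430 = 114.7 N/mm (vertical).
Torsion M = P·e = 49.3×10³ × 340 = 16762000 N·mm.
Critical point at (x, y) = (60, 107.5) from centroid. f_tx = M·y/J = 562.3 N/mm; f_ty = M·x/J = 313.9 N/mm.
Resultant f_max = √[f_tx² + (f_v + f_ty)²] = √[562.3² + (114.7 + 313.9)²] = 707 N/mm.
Capacity per unit length: r_n/Ω = (1/2.0) × 0.6 × 550 × (0.707 × 10) = 1167 N/mm.
707 ≤ 1167 → adequate.

f_max ≈ 707 N/mm; adequate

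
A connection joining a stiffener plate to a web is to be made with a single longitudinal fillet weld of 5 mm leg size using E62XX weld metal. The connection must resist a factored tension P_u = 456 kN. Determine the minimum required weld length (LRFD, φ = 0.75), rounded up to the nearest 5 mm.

E62XX → F_EXX = 620 MPa.
Throat t_e = 0.707 × 5 = 3.535 mm.
φr_n = 0.75 × 0.6 × 620 × 3.535 × 10⁻³ = 0.9863 kN/mm.
L_req = P_u / φr_n = 456 / 0.9863 = 462.4 mm total.
Round up → use L = 465 mm.

L = 465 mm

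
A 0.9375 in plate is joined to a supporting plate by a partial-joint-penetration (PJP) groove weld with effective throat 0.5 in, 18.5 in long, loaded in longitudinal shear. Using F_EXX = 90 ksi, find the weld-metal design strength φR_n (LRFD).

Effective throat (given) t_e = 0.5 in.
A_we = 0.5 × 18.5 = 9.25 in².
F_nw = 0.6 F_EXX = 54 ksi.
φR_n = 0.75 × 54 × 9.25 = 374.6 kips.

φR_n ≈ 375 kips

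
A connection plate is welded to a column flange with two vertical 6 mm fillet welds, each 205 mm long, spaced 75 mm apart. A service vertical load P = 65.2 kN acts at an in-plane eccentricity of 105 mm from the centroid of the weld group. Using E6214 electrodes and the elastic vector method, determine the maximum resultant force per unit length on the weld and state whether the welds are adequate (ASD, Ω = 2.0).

f_max ≈ 451 N/mm; adequate

E62XX → F_EXX = 620 MPa.
Total weld length L_w = 410 mm. Treat welds as unit-width lines.
Polar moment about centroid: J = 2[d³/12 + d(b/2)²] = 2[205³/12 + 205×37.5²] = 2012000 mm³.
Direct shear f_v = P/L_w = 65.2×10³ / 410 = 159 N/mm (vertical).
Torsion M = P·e = 65.2×10³ × 105 = 6846000 N·mm.
Critical point at (x, y) = (37.5, 102.5) from centroid. f_tx = M·y/J = 348.7 N/mm; f_ty = M·x/J = 127.6 N/mm.
Resultant f_max = √[f_tx² + (f_v + f_ty)²] = √[348.7² + (159 + 127.6)²] = 451.4 N/mm.
Capacity per unit length: r_n/Ω = (1/2.0) × 0.6 × 620 × (0.707 × 6) = 789 N/mm.
451.4 ≤ 789 → adequate.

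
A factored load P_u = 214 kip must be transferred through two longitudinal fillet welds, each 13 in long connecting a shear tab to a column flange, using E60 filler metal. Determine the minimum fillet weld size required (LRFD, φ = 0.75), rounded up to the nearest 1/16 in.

E60XX → F_EXX = 60 ksi.
Total weld length L = 26 in.
Required throat t_e = P_u / (φ × 0.6 F_EXX × L) = 214 / (0.75 × 0.6 × 60 × 26) = 0.3048 in.
Required leg w = t_e / 0.707 = 0.4312 in → use 7/16 in.

w = 7/16 in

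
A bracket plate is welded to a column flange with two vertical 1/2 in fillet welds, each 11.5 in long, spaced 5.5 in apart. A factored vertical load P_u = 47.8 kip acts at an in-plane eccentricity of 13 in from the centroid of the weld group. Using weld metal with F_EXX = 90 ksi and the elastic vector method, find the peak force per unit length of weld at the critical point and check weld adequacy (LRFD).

f_max ≈ 10.3 kip/in; adequate

Total weld length L_w = 23 in. Treat welds as unit-width lines.
Polar moment about centroid: J = 2[d³/12 + d(b/2)²] = 2[11.5³/12 + 11.5×2.75²] = 427.4 in³.
Direct shear f_v = P/L_w = 47.8 / 23 = 2.078 kip/in (vertical).
Torsion M = P·e = 47.8 × 13 = 621.4 kip·in.
Critical point at (x, y) = (2.75, 5.75) from centroid. f_tx = M·y/J = 8.36 kip/in; f_ty = M·x/J = 3.998 kip/in.
Resultant f_max = √[f_tx² + (f_v + f_ty)²] = √[8.36² + (2.078 + 3.998)²] = 10.33 kip/in.
Capacity per unit length: φr_n = 0.75 × 0.6 × 90 × (0.707 × 0.5) = 14.32 kip/in.
10.33 ≤ 14.32 → adequate.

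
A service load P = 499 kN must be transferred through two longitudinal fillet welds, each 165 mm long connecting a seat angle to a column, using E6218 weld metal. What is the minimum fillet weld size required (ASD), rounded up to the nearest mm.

w = 12 mm

E62XX → F_EXX = 620 MPa.
Total weld length L = 330 mm.
Required throat t_e = P × Ω / (0.6 F_EXX × L) = 499 × 2.0 / (0.6 × 620 × 330 × 10⁻³) = 8.13 mm.
Required leg w = t_e / 0.707 = 11.5 mm → use 12 mm.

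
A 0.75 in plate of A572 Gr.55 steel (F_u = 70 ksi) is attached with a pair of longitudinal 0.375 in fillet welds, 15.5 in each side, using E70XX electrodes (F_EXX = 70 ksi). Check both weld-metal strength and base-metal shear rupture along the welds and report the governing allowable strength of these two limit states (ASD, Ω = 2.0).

t_e = 0.707 × 0.375 = 0.2651 in; L = 31 in.
Weld metal: R_n/Ω = (1/2.0) × 0.6 × 70 × 0.2651 × 31 = 172.6 kips.
Base metal (shear rupture): R_n/Ω = (1/2.0) × 0.6 × 70 × 0.75 × 31 = 488.2 kips.
Governing: weld metal.

R_n/Ω ≈ 173 kips (weld metal governs)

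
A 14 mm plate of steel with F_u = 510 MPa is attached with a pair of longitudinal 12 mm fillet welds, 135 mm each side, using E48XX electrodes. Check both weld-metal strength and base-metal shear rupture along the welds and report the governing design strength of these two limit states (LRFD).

φR_n ≈ 495 kN (weld metal governs)

E48XX → F_EXX = 480 MPa.
t_e = 0.707 × 12 = 8.484 mm; L = 270 mm.
Weld metal: φR_n = 0.75 × 0.6 × 480 × 8.484 × 270 × 10⁻³ = 494.8 kN.
Base metal (shear rupture): φR_n = 0.75 × 0.6 × 510 × 14 × 270 × 10⁻³ = 867.5 kN.
Governing: weld metal.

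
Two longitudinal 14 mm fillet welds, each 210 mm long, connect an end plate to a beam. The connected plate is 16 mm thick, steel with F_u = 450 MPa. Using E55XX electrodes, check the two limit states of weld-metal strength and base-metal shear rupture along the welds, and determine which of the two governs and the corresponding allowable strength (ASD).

R_n/Ω ≈ 686 kN (weld metal governs)

E55XX → F_EXX = 550 MPa.
t_e = 0.707 × 14 = 9.898 mm; L = 420 mm.
Weld metal: R_n/Ω = (1/2.0) × 0.6 × 550 × 9.898 × 420 × 10⁻³ = 685.9 kN.
Base metal (shear rupture): R_n/Ω = (1/2.0) × 0.6 × 450 × 16 × 420 × 10⁻³ = 907.2 kN.
Governing: weld metal.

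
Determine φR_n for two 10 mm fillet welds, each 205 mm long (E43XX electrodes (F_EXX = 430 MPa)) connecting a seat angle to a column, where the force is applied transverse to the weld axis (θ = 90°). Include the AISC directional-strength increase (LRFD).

t_e = 0.707 × 10 = 7.07 mm; A_we = 7.07 × 410 = 2899 mm².
Directional factor: 1.0 + 0.5 sin^1.5(90°) = 1.5.
F_nw = 0.6 × 430 × 1.5 = 387 MPa.
φR_n = 0.75 × 387 × 2899 × 10⁻³ = 841.3 kN.

φR_n ≈ 841 kN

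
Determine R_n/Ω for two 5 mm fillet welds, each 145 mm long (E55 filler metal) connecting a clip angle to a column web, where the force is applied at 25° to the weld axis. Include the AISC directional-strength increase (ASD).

R_n/Ω ≈ 192 kN

E55XX → F_EXX = 550 MPa.
t_e = 0.707 × 5 = 3.535 mm; A_we = 3.535 × 290 = 1025 mm².
Directional factor: 1.0 + 0.5 sin^1.5(25°) = 1.137.
F_nw = 0.6 × 550 × 1.137 = 375.3 MPa.
R_n/Ω = (375.3 × 1025) / 2.0 × 10⁻³ = 192.4 kN.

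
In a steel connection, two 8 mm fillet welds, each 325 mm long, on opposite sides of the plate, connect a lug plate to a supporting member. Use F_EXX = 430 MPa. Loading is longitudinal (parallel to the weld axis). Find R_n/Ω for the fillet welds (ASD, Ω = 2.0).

Effective throat t_e = 0.707 × 8 = 5.656 mm.
Total length L = 650 mm; A_we = 5.656 × 650 = 3676 mm².
F_nw = 0.6 F_EXX = 0.6 × 430 = 258 MPa.
R_n = 258 × 3676 × 10⁻³ = 948.5 kN; R_n/Ω = 948.5/2.0 = 474.3 kN.

R_n/Ω ≈ 474 kN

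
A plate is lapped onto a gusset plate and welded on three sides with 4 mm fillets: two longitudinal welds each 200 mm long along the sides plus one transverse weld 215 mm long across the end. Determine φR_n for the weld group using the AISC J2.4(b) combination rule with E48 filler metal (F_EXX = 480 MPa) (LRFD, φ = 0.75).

φR_n ≈ 405 kN

t_e = 0.707 × 4 = 2.828 mm.
R_nwl = 0.6 × 480 × 2.828 × 400 × 10⁻³ = 325.8 kN (longitudinal, 2 welds).
R_nwt = 0.6 × 480 × 2.828 × 215 × 10⁻³ = 175.1 kN (transverse, base value).
(i) R_nwl + R_nwt = 500.9 kN; (ii) 0.85 R_nwl + 1.5 R_nwt = 539.6 kN.
R_n = max = 539.6 kN [governs: (ii)]; φR_n = 404.7 kN.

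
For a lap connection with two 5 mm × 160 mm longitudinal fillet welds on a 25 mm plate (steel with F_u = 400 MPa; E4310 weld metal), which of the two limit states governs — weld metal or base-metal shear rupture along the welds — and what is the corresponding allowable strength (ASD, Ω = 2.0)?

R_n/Ω ≈ 146 kN (weld metal governs)

E43XX → F_EXX = 430 MPa.
t_e = 0.707 × 5 = 3.535 mm; L = 320 mm.
Weld metal: R_n/Ω = (1/2.0) × 0.6 × 430 × 3.535 × 320 × 10⁻³ = 145.9 kN.
Base metal (shear rupture): R_n/Ω = (1/2.0) × 0.6 × 400 × 25 × 320 × 10⁻³ = 960 kN.
Governing: weld metal.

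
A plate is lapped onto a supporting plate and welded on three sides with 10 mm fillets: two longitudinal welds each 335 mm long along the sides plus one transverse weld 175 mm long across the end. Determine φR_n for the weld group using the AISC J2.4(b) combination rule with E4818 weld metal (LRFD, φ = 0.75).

E48XX → F_EXX = 480 MPa.
t_e = 0.707 × 10 = 7.07 mm.
R_nwl = 0.6 × 480 × 7.07 × 670 × 10⁻³ = 1364 kN (longitudinal, 2 welds).
R_nwt = 0.6 × 480 × 7.07 × 175 × 10⁻³ = 356.3 kN (transverse, base value).
(i) R_nwl + R_nwt = 1721 kN; (ii) 0.85 R_nwl + 1.5 R_nwt = 1694 kN.
R_n = max = 1721 kN [governs: (i)]; φR_n = 1290 kN.

φR_n ≈ 1290 kN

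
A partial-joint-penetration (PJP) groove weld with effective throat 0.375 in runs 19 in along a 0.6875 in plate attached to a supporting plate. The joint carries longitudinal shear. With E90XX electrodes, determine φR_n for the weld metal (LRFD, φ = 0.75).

φR_n ≈ 289 kip

E90XX → F_EXX = 90 ksi.
Effective throat (given) t_e = 0.375 in.
A_we = 0.375 × 19 = 7.125 in².
F_nw = 0.6 F_EXX = 54 ksi.
φR_n = 0.75 × 54 × 7.125 = 288.6 kip.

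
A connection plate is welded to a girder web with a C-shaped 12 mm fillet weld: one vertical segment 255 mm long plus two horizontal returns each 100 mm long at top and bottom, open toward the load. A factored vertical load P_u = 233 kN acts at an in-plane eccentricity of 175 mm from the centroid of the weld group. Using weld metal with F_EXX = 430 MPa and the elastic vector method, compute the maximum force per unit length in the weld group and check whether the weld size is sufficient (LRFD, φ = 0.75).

f_max ≈ 1530 N/mm; adequate

Total weld length L_w = 455 mm. Treat welds as unit-width lines.
Centroid: x̄ = 2×100×50 / 455 = 21.98 mm from the vertical weld.
Polar moment about centroid: J = I_x + I_y = [255³/12 + 2×100×127.5²] + [255×21.98² + 2(100³/12 + 100×28.02²)] = 5080000 mm³.
Direct shear f_v = P/L_w = 233×10³ / 455 = 512.1 N/mm (vertical).
Torsion M = P·e = 233×10³ × 175 = 40775000 N·mm.
Critical point at (x, y) = (78.02, 127.5) from centroid. f_tx = M·y/J = 1023 N/mm; f_ty = M·x/J = 626.3 N/mm.
Resultant f_max = √[f_tx² + (f_v + f_ty)²] = √[1023² + (512.1 + 626.3)²] = 1531 N/mm.
Capacity per unit length: φr_n = 0.75 × 0.6 × 430 × (0.707 × 12) = 1642 N/mm.
1531 ≤ 1642 → adequate.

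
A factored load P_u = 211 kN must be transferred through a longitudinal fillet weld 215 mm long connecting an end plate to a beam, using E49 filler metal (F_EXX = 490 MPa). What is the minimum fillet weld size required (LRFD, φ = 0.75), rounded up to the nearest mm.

w = 7 mm

Total weld length L = 215 mm.
Required throat t_e = P_u / (φ × 0.6 F_EXX × L) = 211 / (0.75 × 0.6 × 490 × 215 × 10⁻³) = 4.451 mm.
Required leg w = t_e / 0.707 = 6.295 mm → use 7 mm.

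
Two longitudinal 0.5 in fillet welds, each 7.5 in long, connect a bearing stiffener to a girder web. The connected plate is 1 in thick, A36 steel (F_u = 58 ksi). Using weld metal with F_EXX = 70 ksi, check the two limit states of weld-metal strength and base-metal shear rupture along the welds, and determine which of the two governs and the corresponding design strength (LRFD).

t_e = 0.707 × 0.5 = 0.3535 in; L = 15 in.
Weld metal: φR_n = 0.75 × 0.6 × 70 × 0.3535 × 15 = 167 kips.
Base metal (shear rupture): φR_n = 0.75 × 0.6 × 58 × 1 × 15 = 391.5 kips.
Governing: weld metal.

φR_n ≈ 167 kips (weld metal governs)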